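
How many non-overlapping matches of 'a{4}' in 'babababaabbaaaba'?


Pattern 'a{4}' matches exactly 4 consecutive a's (greedy, non-overlapping).
String: 'babababaabbaaaba'
Scanning for runs of a's:
  Run at pos 1: 'a' (length 1) -> 0 match(es)
  Run at pos 3: 'a' (length 1) -> 0 match(es)
  Run at pos 5: 'a' (length 1) -> 0 match(es)
  Run at pos 7: 'aa' (length 2) -> 0 match(es)
  Run at pos 11: 'aaa' (length 3) -> 0 match(es)
  Run at pos 15: 'a' (length 1) -> 0 match(es)
Matches found: []
Total: 0

0


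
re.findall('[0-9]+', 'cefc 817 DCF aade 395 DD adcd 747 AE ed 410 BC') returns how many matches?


Pattern '[0-9]+' finds one or more digits.
Text: 'cefc 817 DCF aade 395 DD adcd 747 AE ed 410 BC'
Scanning for matches:
  Match 1: '817'
  Match 2: '395'
  Match 3: '747'
  Match 4: '410'
Total matches: 4

4


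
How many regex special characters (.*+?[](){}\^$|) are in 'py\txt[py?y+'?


Regex special characters are: . * + ? [ ] ( ) { } \ ^ $ |
Scanning 'py\txt[py?y+':
  pos 2: '\' -> SPECIAL
  pos 6: '[' -> SPECIAL
  pos 9: '?' -> SPECIAL
  pos 11: '+' -> SPECIAL
Special chars found: ['\\', '[', '?', '+']
Total: 4

4


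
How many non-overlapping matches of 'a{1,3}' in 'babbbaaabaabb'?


Pattern 'a{1,3}' matches between 1 and 3 consecutive a's (greedy).
String: 'babbbaaabaabb'
Finding runs of a's and applying greedy matching:
  Run at pos 1: 'a' (length 1)
  Run at pos 5: 'aaa' (length 3)
  Run at pos 9: 'aa' (length 2)
Matches: ['a', 'aaa', 'aa']
Count: 3

3


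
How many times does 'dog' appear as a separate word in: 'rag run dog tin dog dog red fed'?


Scanning each word for exact match 'dog':
  Word 1: 'rag' -> no
  Word 2: 'run' -> no
  Word 3: 'dog' -> MATCH
  Word 4: 'tin' -> no
  Word 5: 'dog' -> MATCH
  Word 6: 'dog' -> MATCH
  Word 7: 'red' -> no
  Word 8: 'fed' -> no
Total matches: 3

3


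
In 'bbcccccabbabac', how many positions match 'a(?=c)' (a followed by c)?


Lookahead 'a(?=c)' matches 'a' only when followed by 'c'.
String: 'bbcccccabbabac'
Checking each position where char is 'a':
  pos 7: 'a' -> no (next='b')
  pos 10: 'a' -> no (next='b')
  pos 12: 'a' -> MATCH (next='c')
Matching positions: [12]
Count: 1

1


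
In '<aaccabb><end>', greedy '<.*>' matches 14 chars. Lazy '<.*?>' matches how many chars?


Greedy '<.*>' tries to match as MUCH as possible.
Lazy '<.*?>' tries to match as LITTLE as possible.

String: '<aaccabb><end>'
Greedy '<.*>' starts at first '<' and extends to the LAST '>': '<aaccabb><end>' (14 chars)
Lazy '<.*?>' starts at first '<' and stops at the FIRST '>': '<aaccabb>' (9 chars)

9


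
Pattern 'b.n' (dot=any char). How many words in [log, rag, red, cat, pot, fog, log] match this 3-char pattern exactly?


Pattern 'b.n' means: starts with 'b', any single char, ends with 'n'.
Checking each word (must be exactly 3 chars):
  'log' (len=3): no
  'rag' (len=3): no
  'red' (len=3): no
  'cat' (len=3): no
  'pot' (len=3): no
  'fog' (len=3): no
  'log' (len=3): no
Matching words: []
Total: 0

0


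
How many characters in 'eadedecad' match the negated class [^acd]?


Negated class [^acd] matches any char NOT in {a, c, d}
Scanning 'eadedecad':
  pos 0: 'e' -> MATCH
  pos 1: 'a' -> no (excluded)
  pos 2: 'd' -> no (excluded)
  pos 3: 'e' -> MATCH
  pos 4: 'd' -> no (excluded)
  pos 5: 'e' -> MATCH
  pos 6: 'c' -> no (excluded)
  pos 7: 'a' -> no (excluded)
  pos 8: 'd' -> no (excluded)
Total matches: 3

3


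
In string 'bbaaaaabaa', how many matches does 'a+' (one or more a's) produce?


Pattern 'a+' matches one or more consecutive a's.
String: 'bbaaaaabaa'
Scanning for runs of a:
  Match 1: 'aaaaa' (length 5)
  Match 2: 'aa' (length 2)
Total matches: 2

2


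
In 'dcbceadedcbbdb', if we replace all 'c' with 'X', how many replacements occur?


re.sub('c', 'X', text) replaces every occurrence of 'c' with 'X'.
Text: 'dcbceadedcbbdb'
Scanning for 'c':
  pos 1: 'c' -> replacement #1
  pos 3: 'c' -> replacement #2
  pos 9: 'c' -> replacement #3
Total replacements: 3

3


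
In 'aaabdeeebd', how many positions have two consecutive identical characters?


Looking for consecutive identical characters in 'aaabdeeebd':
  pos 0-1: 'a' vs 'a' -> MATCH ('aa')
  pos 1-2: 'a' vs 'a' -> MATCH ('aa')
  pos 2-3: 'a' vs 'b' -> different
  pos 3-4: 'b' vs 'd' -> different
  pos 4-5: 'd' vs 'e' -> different
  pos 5-6: 'e' vs 'e' -> MATCH ('ee')
  pos 6-7: 'e' vs 'e' -> MATCH ('ee')
  pos 7-8: 'e' vs 'b' -> different
  pos 8-9: 'b' vs 'd' -> different
Consecutive identical pairs: ['aa', 'aa', 'ee', 'ee']
Count: 4

4


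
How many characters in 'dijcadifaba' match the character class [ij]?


Character class [ij] matches any of: {i, j}
Scanning string 'dijcadifaba' character by character:
  pos 0: 'd' -> no
  pos 1: 'i' -> MATCH
  pos 2: 'j' -> MATCH
  pos 3: 'c' -> no
  pos 4: 'a' -> no
  pos 5: 'd' -> no
  pos 6: 'i' -> MATCH
  pos 7: 'f' -> no
  pos 8: 'a' -> no
  pos 9: 'b' -> no
  pos 10: 'a' -> no
Total matches: 3

3


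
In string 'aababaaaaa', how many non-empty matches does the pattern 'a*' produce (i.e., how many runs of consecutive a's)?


Pattern 'a*' matches zero or more a's. We want non-empty runs of consecutive a's.
String: 'aababaaaaa'
Walking through the string to find runs of a's:
  Run 1: positions 0-1 -> 'aa'
  Run 2: positions 3-3 -> 'a'
  Run 3: positions 5-9 -> 'aaaaa'
Non-empty runs found: ['aa', 'a', 'aaaaa']
Count: 3

3


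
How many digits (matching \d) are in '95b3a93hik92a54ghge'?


\d matches any digit 0-9.
Scanning '95b3a93hik92a54ghge':
  pos 0: '9' -> DIGIT
  pos 1: '5' -> DIGIT
  pos 3: '3' -> DIGIT
  pos 5: '9' -> DIGIT
  pos 6: '3' -> DIGIT
  pos 10: '9' -> DIGIT
  pos 11: '2' -> DIGIT
  pos 13: '5' -> DIGIT
  pos 14: '4' -> DIGIT
Digits found: ['9', '5', '3', '9', '3', '9', '2', '5', '4']
Total: 9

9


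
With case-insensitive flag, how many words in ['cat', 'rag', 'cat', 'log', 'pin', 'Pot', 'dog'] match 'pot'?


Case-insensitive matching: compare each word's lowercase form to 'pot'.
  'cat' -> lower='cat' -> no
  'rag' -> lower='rag' -> no
  'cat' -> lower='cat' -> no
  'log' -> lower='log' -> no
  'pin' -> lower='pin' -> no
  'Pot' -> lower='pot' -> MATCH
  'dog' -> lower='dog' -> no
Matches: ['Pot']
Count: 1

1


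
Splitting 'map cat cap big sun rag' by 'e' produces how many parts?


Splitting by 'e' breaks the string at each occurrence of the separator.
Text: 'map cat cap big sun rag'
Parts after split:
  Part 1: 'map cat cap big sun rag'
Total parts: 1

1


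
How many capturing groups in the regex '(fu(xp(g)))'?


To count capturing groups, count each '(' that starts a group.
Pattern: '(fu(xp(g)))'
Walking through the pattern:
  Position 0: '(' -> group #1
  Position 3: '(' -> group #2
  Position 6: '(' -> group #3
Total capturing groups: 3

3


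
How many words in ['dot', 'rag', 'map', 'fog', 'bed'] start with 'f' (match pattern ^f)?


Pattern ^f anchors to start of word. Check which words begin with 'f':
  'dot' -> no
  'rag' -> no
  'map' -> no
  'fog' -> MATCH (starts with 'f')
  'bed' -> no
Matching words: ['fog']
Count: 1

1


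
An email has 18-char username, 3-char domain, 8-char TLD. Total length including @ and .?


An email address has format: username@domain.tld
Username length: 18
'@' character: 1
Domain length: 3
'.' character: 1
TLD length: 8
Total = 18 + 1 + 3 + 1 + 8 = 31

31


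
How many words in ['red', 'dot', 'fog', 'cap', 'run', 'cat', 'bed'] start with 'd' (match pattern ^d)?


Pattern ^d anchors to start of word. Check which words begin with 'd':
  'red' -> no
  'dot' -> MATCH (starts with 'd')
  'fog' -> no
  'cap' -> no
  'run' -> no
  'cat' -> no
  'bed' -> no
Matching words: ['dot']
Count: 1

1


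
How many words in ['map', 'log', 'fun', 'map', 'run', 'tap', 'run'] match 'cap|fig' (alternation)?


Alternation 'cap|fig' matches either 'cap' or 'fig'.
Checking each word:
  'map' -> no
  'log' -> no
  'fun' -> no
  'map' -> no
  'run' -> no
  'tap' -> no
  'run' -> no
Matches: []
Count: 0

0


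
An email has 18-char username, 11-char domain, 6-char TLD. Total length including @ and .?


An email address has format: username@domain.tld
Username length: 18
'@' character: 1
Domain length: 11
'.' character: 1
TLD length: 6
Total = 18 + 1 + 11 + 1 + 6 = 37

37


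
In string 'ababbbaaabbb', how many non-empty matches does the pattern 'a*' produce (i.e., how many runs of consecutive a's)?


Pattern 'a*' matches zero or more a's. We want non-empty runs of consecutive a's.
String: 'ababbbaaabbb'
Walking through the string to find runs of a's:
  Run 1: positions 0-0 -> 'a'
  Run 2: positions 2-2 -> 'a'
  Run 3: positions 6-8 -> 'aaa'
Non-empty runs found: ['a', 'a', 'aaa']
Count: 3

3


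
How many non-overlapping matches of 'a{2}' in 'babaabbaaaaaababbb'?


Pattern 'a{2}' matches exactly 2 consecutive a's (greedy, non-overlapping).
String: 'babaabbaaaaaababbb'
Scanning for runs of a's:
  Run at pos 1: 'a' (length 1) -> 0 match(es)
  Run at pos 3: 'aa' (length 2) -> 1 match(es)
  Run at pos 7: 'aaaaaa' (length 6) -> 3 match(es)
  Run at pos 14: 'a' (length 1) -> 0 match(es)
Matches found: ['aa', 'aa', 'aa', 'aa']
Total: 4

4


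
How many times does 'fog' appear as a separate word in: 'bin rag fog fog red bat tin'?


Scanning each word for exact match 'fog':
  Word 1: 'bin' -> no
  Word 2: 'rag' -> no
  Word 3: 'fog' -> MATCH
  Word 4: 'fog' -> MATCH
  Word 5: 'red' -> no
  Word 6: 'bat' -> no
  Word 7: 'tin' -> no
Total matches: 2

2


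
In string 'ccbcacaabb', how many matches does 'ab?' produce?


Pattern 'ab?' matches 'a' optionally followed by 'b'.
String: 'ccbcacaabb'
Scanning left to right for 'a' then checking next char:
  Match 1: 'a' (a not followed by b)
  Match 2: 'a' (a not followed by b)
  Match 3: 'ab' (a followed by b)
Total matches: 3

3


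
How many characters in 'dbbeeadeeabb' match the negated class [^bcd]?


Negated class [^bcd] matches any char NOT in {b, c, d}
Scanning 'dbbeeadeeabb':
  pos 0: 'd' -> no (excluded)
  pos 1: 'b' -> no (excluded)
  pos 2: 'b' -> no (excluded)
  pos 3: 'e' -> MATCH
  pos 4: 'e' -> MATCH
  pos 5: 'a' -> MATCH
  pos 6: 'd' -> no (excluded)
  pos 7: 'e' -> MATCH
  pos 8: 'e' -> MATCH
  pos 9: 'a' -> MATCH
  pos 10: 'b' -> no (excluded)
  pos 11: 'b' -> no (excluded)
Total matches: 6

6


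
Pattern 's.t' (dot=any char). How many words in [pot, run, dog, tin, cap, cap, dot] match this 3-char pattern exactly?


Pattern 's.t' means: starts with 's', any single char, ends with 't'.
Checking each word (must be exactly 3 chars):
  'pot' (len=3): no
  'run' (len=3): no
  'dog' (len=3): no
  'tin' (len=3): no
  'cap' (len=3): no
  'cap' (len=3): no
  'dot' (len=3): no
Matching words: []
Total: 0

0


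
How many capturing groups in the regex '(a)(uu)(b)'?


To count capturing groups, count each '(' that starts a group.
Pattern: '(a)(uu)(b)'
Walking through the pattern:
  Position 0: '(' -> group #1
  Position 3: '(' -> group #2
  Position 7: '(' -> group #3
Total capturing groups: 3

3


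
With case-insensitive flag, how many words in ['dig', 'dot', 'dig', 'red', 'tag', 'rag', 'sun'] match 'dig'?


Case-insensitive matching: compare each word's lowercase form to 'dig'.
  'dig' -> lower='dig' -> MATCH
  'dot' -> lower='dot' -> no
  'dig' -> lower='dig' -> MATCH
  'red' -> lower='red' -> no
  'tag' -> lower='tag' -> no
  'rag' -> lower='rag' -> no
  'sun' -> lower='sun' -> no
Matches: ['dig', 'dig']
Count: 2

2


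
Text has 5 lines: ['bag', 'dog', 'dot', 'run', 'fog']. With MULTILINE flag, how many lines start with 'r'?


With MULTILINE flag, ^ matches the start of each line.
Lines: ['bag', 'dog', 'dot', 'run', 'fog']
Checking which lines start with 'r':
  Line 1: 'bag' -> no
  Line 2: 'dog' -> no
  Line 3: 'dot' -> no
  Line 4: 'run' -> MATCH
  Line 5: 'fog' -> no
Matching lines: ['run']
Count: 1

1


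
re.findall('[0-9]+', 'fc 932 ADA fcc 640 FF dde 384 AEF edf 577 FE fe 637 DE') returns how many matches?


Pattern '[0-9]+' finds one or more digits.
Text: 'fc 932 ADA fcc 640 FF dde 384 AEF edf 577 FE fe 637 DE'
Scanning for matches:
  Match 1: '932'
  Match 2: '640'
  Match 3: '384'
  Match 4: '577'
  Match 5: '637'
Total matches: 5

5


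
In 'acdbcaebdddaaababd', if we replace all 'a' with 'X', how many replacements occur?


re.sub('a', 'X', text) replaces every occurrence of 'a' with 'X'.
Text: 'acdbcaebdddaaababd'
Scanning for 'a':
  pos 0: 'a' -> replacement #1
  pos 5: 'a' -> replacement #2
  pos 11: 'a' -> replacement #3
  pos 12: 'a' -> replacement #4
  pos 13: 'a' -> replacement #5
  pos 15: 'a' -> replacement #6
Total replacements: 6

6


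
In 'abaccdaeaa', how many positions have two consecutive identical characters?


Looking for consecutive identical characters in 'abaccdaeaa':
  pos 0-1: 'a' vs 'b' -> different
  pos 1-2: 'b' vs 'a' -> different
  pos 2-3: 'a' vs 'c' -> different
  pos 3-4: 'c' vs 'c' -> MATCH ('cc')
  pos 4-5: 'c' vs 'd' -> different
  pos 5-6: 'd' vs 'a' -> different
  pos 6-7: 'a' vs 'e' -> different
  pos 7-8: 'e' vs 'a' -> different
  pos 8-9: 'a' vs 'a' -> MATCH ('aa')
Consecutive identical pairs: ['cc', 'aa']
Count: 2

2


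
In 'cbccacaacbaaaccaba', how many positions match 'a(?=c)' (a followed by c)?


Lookahead 'a(?=c)' matches 'a' only when followed by 'c'.
String: 'cbccacaacbaaaccaba'
Checking each position where char is 'a':
  pos 4: 'a' -> MATCH (next='c')
  pos 6: 'a' -> no (next='a')
  pos 7: 'a' -> MATCH (next='c')
  pos 10: 'a' -> no (next='a')
  pos 11: 'a' -> no (next='a')
  pos 12: 'a' -> MATCH (next='c')
  pos 15: 'a' -> no (next='b')
Matching positions: [4, 7, 12]
Count: 3

3


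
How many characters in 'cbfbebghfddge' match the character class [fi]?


Character class [fi] matches any of: {f, i}
Scanning string 'cbfbebghfddge' character by character:
  pos 0: 'c' -> no
  pos 1: 'b' -> no
  pos 2: 'f' -> MATCH
  pos 3: 'b' -> no
  pos 4: 'e' -> no
  pos 5: 'b' -> no
  pos 6: 'g' -> no
  pos 7: 'h' -> no
  pos 8: 'f' -> MATCH
  pos 9: 'd' -> no
  pos 10: 'd' -> no
  pos 11: 'g' -> no
  pos 12: 'e' -> no
Total matches: 2

2


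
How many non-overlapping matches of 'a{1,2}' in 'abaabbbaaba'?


Pattern 'a{1,2}' matches between 1 and 2 consecutive a's (greedy).
String: 'abaabbbaaba'
Finding runs of a's and applying greedy matching:
  Run at pos 0: 'a' (length 1)
  Run at pos 2: 'aa' (length 2)
  Run at pos 7: 'aa' (length 2)
  Run at pos 10: 'a' (length 1)
Matches: ['a', 'aa', 'aa', 'a']
Count: 4

4


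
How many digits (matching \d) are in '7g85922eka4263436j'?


\d matches any digit 0-9.
Scanning '7g85922eka4263436j':
  pos 0: '7' -> DIGIT
  pos 2: '8' -> DIGIT
  pos 3: '5' -> DIGIT
  pos 4: '9' -> DIGIT
  pos 5: '2' -> DIGIT
  pos 6: '2' -> DIGIT
  pos 10: '4' -> DIGIT
  pos 11: '2' -> DIGIT
  pos 12: '6' -> DIGIT
  pos 13: '3' -> DIGIT
  pos 14: '4' -> DIGIT
  pos 15: '3' -> DIGIT
  pos 16: '6' -> DIGIT
Digits found: ['7', '8', '5', '9', '2', '2', '4', '2', '6', '3', '4', '3', '6']
Total: 13

13


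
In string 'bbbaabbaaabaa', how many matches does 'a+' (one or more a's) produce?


Pattern 'a+' matches one or more consecutive a's.
String: 'bbbaabbaaabaa'
Scanning for runs of a:
  Match 1: 'aa' (length 2)
  Match 2: 'aaa' (length 3)
  Match 3: 'aa' (length 2)
Total matches: 3

3


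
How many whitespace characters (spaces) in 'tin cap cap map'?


\s matches whitespace characters (spaces, tabs, etc.).
Text: 'tin cap cap map'
This text has 4 words separated by spaces.
Number of spaces = number of words - 1 = 4 - 1 = 3

3


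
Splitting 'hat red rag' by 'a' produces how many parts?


Splitting by 'a' breaks the string at each occurrence of the separator.
Text: 'hat red rag'
Parts after split:
  Part 1: 'h'
  Part 2: 't red r'
  Part 3: 'g'
Total parts: 3

3


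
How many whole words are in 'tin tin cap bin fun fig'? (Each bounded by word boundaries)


Word boundaries (\b) mark the start/end of each word.
Text: 'tin tin cap bin fun fig'
Splitting by whitespace:
  Word 1: 'tin'
  Word 2: 'tin'
  Word 3: 'cap'
  Word 4: 'bin'
  Word 5: 'fun'
  Word 6: 'fig'
Total whole words: 6

6


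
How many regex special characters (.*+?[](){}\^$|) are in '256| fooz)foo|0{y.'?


Regex special characters are: . * + ? [ ] ( ) { } \ ^ $ |
Scanning '256| fooz)foo|0{y.':
  pos 3: '|' -> SPECIAL
  pos 9: ')' -> SPECIAL
  pos 13: '|' -> SPECIAL
  pos 15: '{' -> SPECIAL
  pos 17: '.' -> SPECIAL
Special chars found: ['|', ')', '|', '{', '.']
Total: 5

5


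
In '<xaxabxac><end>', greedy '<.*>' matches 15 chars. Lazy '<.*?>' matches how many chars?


Greedy '<.*>' tries to match as MUCH as possible.
Lazy '<.*?>' tries to match as LITTLE as possible.

String: '<xaxabxac><end>'
Greedy '<.*>' starts at first '<' and extends to the LAST '>': '<xaxabxac><end>' (15 chars)
Lazy '<.*?>' starts at first '<' and stops at the FIRST '>': '<xaxabxac>' (10 chars)

10


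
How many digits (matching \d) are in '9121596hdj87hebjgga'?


\d matches any digit 0-9.
Scanning '9121596hdj87hebjgga':
  pos 0: '9' -> DIGIT
  pos 1: '1' -> DIGIT
  pos 2: '2' -> DIGIT
  pos 3: '1' -> DIGIT
  pos 4: '5' -> DIGIT
  pos 5: '9' -> DIGIT
  pos 6: '6' -> DIGIT
  pos 10: '8' -> DIGIT
  pos 11: '7' -> DIGIT
Digits found: ['9', '1', '2', '1', '5', '9', '6', '8', '7']
Total: 9

9


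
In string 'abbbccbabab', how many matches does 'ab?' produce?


Pattern 'ab?' matches 'a' optionally followed by 'b'.
String: 'abbbccbabab'
Scanning left to right for 'a' then checking next char:
  Match 1: 'ab' (a followed by b)
  Match 2: 'ab' (a followed by b)
  Match 3: 'ab' (a followed by b)
Total matches: 3

3


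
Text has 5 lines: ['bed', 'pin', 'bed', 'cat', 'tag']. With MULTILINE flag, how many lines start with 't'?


With MULTILINE flag, ^ matches the start of each line.
Lines: ['bed', 'pin', 'bed', 'cat', 'tag']
Checking which lines start with 't':
  Line 1: 'bed' -> no
  Line 2: 'pin' -> no
  Line 3: 'bed' -> no
  Line 4: 'cat' -> no
  Line 5: 'tag' -> MATCH
Matching lines: ['tag']
Count: 1

1


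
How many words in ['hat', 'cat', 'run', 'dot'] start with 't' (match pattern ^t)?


Pattern ^t anchors to start of word. Check which words begin with 't':
  'hat' -> no
  'cat' -> no
  'run' -> no
  'dot' -> no
Matching words: []
Count: 0

0


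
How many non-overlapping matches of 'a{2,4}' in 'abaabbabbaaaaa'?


Pattern 'a{2,4}' matches between 2 and 4 consecutive a's (greedy).
String: 'abaabbabbaaaaa'
Finding runs of a's and applying greedy matching:
  Run at pos 0: 'a' (length 1)
  Run at pos 2: 'aa' (length 2)
  Run at pos 6: 'a' (length 1)
  Run at pos 9: 'aaaaa' (length 5)
Matches: ['aa', 'aaaa']
Count: 2

2


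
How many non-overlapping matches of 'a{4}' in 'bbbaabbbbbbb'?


Pattern 'a{4}' matches exactly 4 consecutive a's (greedy, non-overlapping).
String: 'bbbaabbbbbbb'
Scanning for runs of a's:
  Run at pos 3: 'aa' (length 2) -> 0 match(es)
Matches found: []
Total: 0

0


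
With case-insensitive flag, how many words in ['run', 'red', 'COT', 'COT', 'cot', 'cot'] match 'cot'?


Case-insensitive matching: compare each word's lowercase form to 'cot'.
  'run' -> lower='run' -> no
  'red' -> lower='red' -> no
  'COT' -> lower='cot' -> MATCH
  'COT' -> lower='cot' -> MATCH
  'cot' -> lower='cot' -> MATCH
  'cot' -> lower='cot' -> MATCH
Matches: ['COT', 'COT', 'cot', 'cot']
Count: 4

4


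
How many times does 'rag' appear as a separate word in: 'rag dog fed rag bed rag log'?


Scanning each word for exact match 'rag':
  Word 1: 'rag' -> MATCH
  Word 2: 'dog' -> no
  Word 3: 'fed' -> no
  Word 4: 'rag' -> MATCH
  Word 5: 'bed' -> no
  Word 6: 'rag' -> MATCH
  Word 7: 'log' -> no
Total matches: 3

3


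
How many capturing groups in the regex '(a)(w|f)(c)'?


To count capturing groups, count each '(' that starts a group.
Pattern: '(a)(w|f)(c)'
Walking through the pattern:
  Position 0: '(' -> group #1
  Position 3: '(' -> group #2
  Position 8: '(' -> group #3
Total capturing groups: 3

3


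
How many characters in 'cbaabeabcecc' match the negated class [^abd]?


Negated class [^abd] matches any char NOT in {a, b, d}
Scanning 'cbaabeabcecc':
  pos 0: 'c' -> MATCH
  pos 1: 'b' -> no (excluded)
  pos 2: 'a' -> no (excluded)
  pos 3: 'a' -> no (excluded)
  pos 4: 'b' -> no (excluded)
  pos 5: 'e' -> MATCH
  pos 6: 'a' -> no (excluded)
  pos 7: 'b' -> no (excluded)
  pos 8: 'c' -> MATCH
  pos 9: 'e' -> MATCH
  pos 10: 'c' -> MATCH
  pos 11: 'c' -> MATCH
Total matches: 6

6


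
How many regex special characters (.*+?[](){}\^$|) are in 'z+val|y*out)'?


Regex special characters are: . * + ? [ ] ( ) { } \ ^ $ |
Scanning 'z+val|y*out)':
  pos 1: '+' -> SPECIAL
  pos 5: '|' -> SPECIAL
  pos 7: '*' -> SPECIAL
  pos 11: ')' -> SPECIAL
Special chars found: ['+', '|', '*', ')']
Total: 4

4


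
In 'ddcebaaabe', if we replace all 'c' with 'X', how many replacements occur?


re.sub('c', 'X', text) replaces every occurrence of 'c' with 'X'.
Text: 'ddcebaaabe'
Scanning for 'c':
  pos 2: 'c' -> replacement #1
Total replacements: 1

1


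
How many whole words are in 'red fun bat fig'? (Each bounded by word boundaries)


Word boundaries (\b) mark the start/end of each word.
Text: 'red fun bat fig'
Splitting by whitespace:
  Word 1: 'red'
  Word 2: 'fun'
  Word 3: 'bat'
  Word 4: 'fig'
Total whole words: 4

4


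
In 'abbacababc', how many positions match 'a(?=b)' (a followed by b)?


Lookahead 'a(?=b)' matches 'a' only when followed by 'b'.
String: 'abbacababc'
Checking each position where char is 'a':
  pos 0: 'a' -> MATCH (next='b')
  pos 3: 'a' -> no (next='c')
  pos 5: 'a' -> MATCH (next='b')
  pos 7: 'a' -> MATCH (next='b')
Matching positions: [0, 5, 7]
Count: 3

3


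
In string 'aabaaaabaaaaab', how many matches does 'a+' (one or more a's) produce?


Pattern 'a+' matches one or more consecutive a's.
String: 'aabaaaabaaaaab'
Scanning for runs of a:
  Match 1: 'aa' (length 2)
  Match 2: 'aaaa' (length 4)
  Match 3: 'aaaaa' (length 5)
Total matches: 3

3


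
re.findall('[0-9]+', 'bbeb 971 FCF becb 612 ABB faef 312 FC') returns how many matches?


Pattern '[0-9]+' finds one or more digits.
Text: 'bbeb 971 FCF becb 612 ABB faef 312 FC'
Scanning for matches:
  Match 1: '971'
  Match 2: '612'
  Match 3: '312'
Total matches: 3

3


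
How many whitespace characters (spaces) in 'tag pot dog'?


\s matches whitespace characters (spaces, tabs, etc.).
Text: 'tag pot dog'
This text has 3 words separated by spaces.
Number of spaces = number of words - 1 = 3 - 1 = 2

2


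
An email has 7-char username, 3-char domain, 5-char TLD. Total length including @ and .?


An email address has format: username@domain.tld
Username length: 7
'@' character: 1
Domain length: 3
'.' character: 1
TLD length: 5
Total = 7 + 1 + 3 + 1 + 5 = 17

17


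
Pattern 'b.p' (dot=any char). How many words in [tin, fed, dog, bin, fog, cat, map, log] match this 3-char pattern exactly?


Pattern 'b.p' means: starts with 'b', any single char, ends with 'p'.
Checking each word (must be exactly 3 chars):
  'tin' (len=3): no
  'fed' (len=3): no
  'dog' (len=3): no
  'bin' (len=3): no
  'fog' (len=3): no
  'cat' (len=3): no
  'map' (len=3): no
  'log' (len=3): no
Matching words: []
Total: 0

0


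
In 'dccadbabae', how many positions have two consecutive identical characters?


Looking for consecutive identical characters in 'dccadbabae':
  pos 0-1: 'd' vs 'c' -> different
  pos 1-2: 'c' vs 'c' -> MATCH ('cc')
  pos 2-3: 'c' vs 'a' -> different
  pos 3-4: 'a' vs 'd' -> different
  pos 4-5: 'd' vs 'b' -> different
  pos 5-6: 'b' vs 'a' -> different
  pos 6-7: 'a' vs 'b' -> different
  pos 7-8: 'b' vs 'a' -> different
  pos 8-9: 'a' vs 'e' -> different
Consecutive identical pairs: ['cc']
Count: 1

1


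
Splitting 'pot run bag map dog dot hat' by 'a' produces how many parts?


Splitting by 'a' breaks the string at each occurrence of the separator.
Text: 'pot run bag map dog dot hat'
Parts after split:
  Part 1: 'pot run b'
  Part 2: 'g m'
  Part 3: 'p dog dot h'
  Part 4: 't'
Total parts: 4

4


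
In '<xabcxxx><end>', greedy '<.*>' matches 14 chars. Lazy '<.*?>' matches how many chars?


Greedy '<.*>' tries to match as MUCH as possible.
Lazy '<.*?>' tries to match as LITTLE as possible.

String: '<xabcxxx><end>'
Greedy '<.*>' starts at first '<' and extends to the LAST '>': '<xabcxxx><end>' (14 chars)
Lazy '<.*?>' starts at first '<' and stops at the FIRST '>': '<xabcxxx>' (9 chars)

9


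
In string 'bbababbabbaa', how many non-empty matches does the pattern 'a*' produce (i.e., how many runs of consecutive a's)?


Pattern 'a*' matches zero or more a's. We want non-empty runs of consecutive a's.
String: 'bbababbabbaa'
Walking through the string to find runs of a's:
  Run 1: positions 2-2 -> 'a'
  Run 2: positions 4-4 -> 'a'
  Run 3: positions 7-7 -> 'a'
  Run 4: positions 10-11 -> 'aa'
Non-empty runs found: ['a', 'a', 'a', 'aa']
Count: 4

4


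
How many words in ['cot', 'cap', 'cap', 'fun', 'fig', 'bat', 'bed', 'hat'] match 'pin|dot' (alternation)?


Alternation 'pin|dot' matches either 'pin' or 'dot'.
Checking each word:
  'cot' -> no
  'cap' -> no
  'cap' -> no
  'fun' -> no
  'fig' -> no
  'bat' -> no
  'bed' -> no
  'hat' -> no
Matches: []
Count: 0

0


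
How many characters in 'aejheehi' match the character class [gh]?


Character class [gh] matches any of: {g, h}
Scanning string 'aejheehi' character by character:
  pos 0: 'a' -> no
  pos 1: 'e' -> no
  pos 2: 'j' -> no
  pos 3: 'h' -> MATCH
  pos 4: 'e' -> no
  pos 5: 'e' -> no
  pos 6: 'h' -> MATCH
  pos 7: 'i' -> no
Total matches: 2

2


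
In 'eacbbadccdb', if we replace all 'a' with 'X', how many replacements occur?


re.sub('a', 'X', text) replaces every occurrence of 'a' with 'X'.
Text: 'eacbbadccdb'
Scanning for 'a':
  pos 1: 'a' -> replacement #1
  pos 5: 'a' -> replacement #2
Total replacements: 2

2


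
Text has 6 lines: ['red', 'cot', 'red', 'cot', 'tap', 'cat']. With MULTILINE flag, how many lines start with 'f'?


With MULTILINE flag, ^ matches the start of each line.
Lines: ['red', 'cot', 'red', 'cot', 'tap', 'cat']
Checking which lines start with 'f':
  Line 1: 'red' -> no
  Line 2: 'cot' -> no
  Line 3: 'red' -> no
  Line 4: 'cot' -> no
  Line 5: 'tap' -> no
  Line 6: 'cat' -> no
Matching lines: []
Count: 0

0


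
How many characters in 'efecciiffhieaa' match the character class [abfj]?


Character class [abfj] matches any of: {a, b, f, j}
Scanning string 'efecciiffhieaa' character by character:
  pos 0: 'e' -> no
  pos 1: 'f' -> MATCH
  pos 2: 'e' -> no
  pos 3: 'c' -> no
  pos 4: 'c' -> no
  pos 5: 'i' -> no
  pos 6: 'i' -> no
  pos 7: 'f' -> MATCH
  pos 8: 'f' -> MATCH
  pos 9: 'h' -> no
  pos 10: 'i' -> no
  pos 11: 'e' -> no
  pos 12: 'a' -> MATCH
  pos 13: 'a' -> MATCH
Total matches: 5

5


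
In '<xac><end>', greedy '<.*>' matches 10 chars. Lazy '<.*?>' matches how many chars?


Greedy '<.*>' tries to match as MUCH as possible.
Lazy '<.*?>' tries to match as LITTLE as possible.

String: '<xac><end>'
Greedy '<.*>' starts at first '<' and extends to the LAST '>': '<xac><end>' (10 chars)
Lazy '<.*?>' starts at first '<' and stops at the FIRST '>': '<xac>' (5 chars)

5


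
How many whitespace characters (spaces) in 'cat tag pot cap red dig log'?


\s matches whitespace characters (spaces, tabs, etc.).
Text: 'cat tag pot cap red dig log'
This text has 7 words separated by spaces.
Number of spaces = number of words - 1 = 7 - 1 = 6

6


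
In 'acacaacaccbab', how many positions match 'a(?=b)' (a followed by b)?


Lookahead 'a(?=b)' matches 'a' only when followed by 'b'.
String: 'acacaacaccbab'
Checking each position where char is 'a':
  pos 0: 'a' -> no (next='c')
  pos 2: 'a' -> no (next='c')
  pos 4: 'a' -> no (next='a')
  pos 5: 'a' -> no (next='c')
  pos 7: 'a' -> no (next='c')
  pos 11: 'a' -> MATCH (next='b')
Matching positions: [11]
Count: 1

1


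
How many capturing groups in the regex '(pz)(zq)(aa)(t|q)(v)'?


To count capturing groups, count each '(' that starts a group.
Pattern: '(pz)(zq)(aa)(t|q)(v)'
Walking through the pattern:
  Position 0: '(' -> group #1
  Position 4: '(' -> group #2
  Position 8: '(' -> group #3
  Position 12: '(' -> group #4
  Position 17: '(' -> group #5
Total capturing groups: 5

5


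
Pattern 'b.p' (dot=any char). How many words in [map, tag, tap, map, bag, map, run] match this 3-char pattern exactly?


Pattern 'b.p' means: starts with 'b', any single char, ends with 'p'.
Checking each word (must be exactly 3 chars):
  'map' (len=3): no
  'tag' (len=3): no
  'tap' (len=3): no
  'map' (len=3): no
  'bag' (len=3): no
  'map' (len=3): no
  'run' (len=3): no
Matching words: []
Total: 0

0


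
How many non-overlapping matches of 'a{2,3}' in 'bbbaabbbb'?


Pattern 'a{2,3}' matches between 2 and 3 consecutive a's (greedy).
String: 'bbbaabbbb'
Finding runs of a's and applying greedy matching:
  Run at pos 3: 'aa' (length 2)
Matches: ['aa']
Count: 1

1


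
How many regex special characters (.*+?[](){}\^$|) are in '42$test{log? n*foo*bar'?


Regex special characters are: . * + ? [ ] ( ) { } \ ^ $ |
Scanning '42$test{log? n*foo*bar':
  pos 2: '$' -> SPECIAL
  pos 7: '{' -> SPECIAL
  pos 11: '?' -> SPECIAL
  pos 14: '*' -> SPECIAL
  pos 18: '*' -> SPECIAL
Special chars found: ['$', '{', '?', '*', '*']
Total: 5

5


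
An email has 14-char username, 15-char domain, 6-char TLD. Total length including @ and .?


An email address has format: username@domain.tld
Username length: 14
'@' character: 1
Domain length: 15
'.' character: 1
TLD length: 6
Total = 14 + 1 + 15 + 1 + 6 = 37

37


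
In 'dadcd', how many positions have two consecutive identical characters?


Looking for consecutive identical characters in 'dadcd':
  pos 0-1: 'd' vs 'a' -> different
  pos 1-2: 'a' vs 'd' -> different
  pos 2-3: 'd' vs 'c' -> different
  pos 3-4: 'c' vs 'd' -> different
Consecutive identical pairs: []
Count: 0

0


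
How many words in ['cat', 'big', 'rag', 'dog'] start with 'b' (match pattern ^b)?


Pattern ^b anchors to start of word. Check which words begin with 'b':
  'cat' -> no
  'big' -> MATCH (starts with 'b')
  'rag' -> no
  'dog' -> no
Matching words: ['big']
Count: 1

1


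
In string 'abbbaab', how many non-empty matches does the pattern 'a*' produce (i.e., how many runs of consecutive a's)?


Pattern 'a*' matches zero or more a's. We want non-empty runs of consecutive a's.
String: 'abbbaab'
Walking through the string to find runs of a's:
  Run 1: positions 0-0 -> 'a'
  Run 2: positions 4-5 -> 'aa'
Non-empty runs found: ['a', 'aa']
Count: 2

2


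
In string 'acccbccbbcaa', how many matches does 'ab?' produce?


Pattern 'ab?' matches 'a' optionally followed by 'b'.
String: 'acccbccbbcaa'
Scanning left to right for 'a' then checking next char:
  Match 1: 'a' (a not followed by b)
  Match 2: 'a' (a not followed by b)
  Match 3: 'a' (a not followed by b)
Total matches: 3

3


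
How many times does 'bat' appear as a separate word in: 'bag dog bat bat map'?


Scanning each word for exact match 'bat':
  Word 1: 'bag' -> no
  Word 2: 'dog' -> no
  Word 3: 'bat' -> MATCH
  Word 4: 'bat' -> MATCH
  Word 5: 'map' -> no
Total matches: 2

2


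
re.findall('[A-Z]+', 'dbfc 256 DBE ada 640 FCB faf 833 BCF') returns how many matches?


Pattern '[A-Z]+' finds one or more uppercase letters.
Text: 'dbfc 256 DBE ada 640 FCB faf 833 BCF'
Scanning for matches:
  Match 1: 'DBE'
  Match 2: 'FCB'
  Match 3: 'BCF'
Total matches: 3

3


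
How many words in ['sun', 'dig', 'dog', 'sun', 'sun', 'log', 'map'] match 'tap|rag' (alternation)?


Alternation 'tap|rag' matches either 'tap' or 'rag'.
Checking each word:
  'sun' -> no
  'dig' -> no
  'dog' -> no
  'sun' -> no
  'sun' -> no
  'log' -> no
  'map' -> no
Matches: []
Count: 0

0


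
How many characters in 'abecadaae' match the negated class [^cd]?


Negated class [^cd] matches any char NOT in {c, d}
Scanning 'abecadaae':
  pos 0: 'a' -> MATCH
  pos 1: 'b' -> MATCH
  pos 2: 'e' -> MATCH
  pos 3: 'c' -> no (excluded)
  pos 4: 'a' -> MATCH
  pos 5: 'd' -> no (excluded)
  pos 6: 'a' -> MATCH
  pos 7: 'a' -> MATCH
  pos 8: 'e' -> MATCH
Total matches: 7

7


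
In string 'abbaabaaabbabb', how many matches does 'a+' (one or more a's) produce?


Pattern 'a+' matches one or more consecutive a's.
String: 'abbaabaaabbabb'
Scanning for runs of a:
  Match 1: 'a' (length 1)
  Match 2: 'aa' (length 2)
  Match 3: 'aaa' (length 3)
  Match 4: 'a' (length 1)
Total matches: 4

4


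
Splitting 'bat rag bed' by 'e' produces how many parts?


Splitting by 'e' breaks the string at each occurrence of the separator.
Text: 'bat rag bed'
Parts after split:
  Part 1: 'bat rag b'
  Part 2: 'd'
Total parts: 2

2


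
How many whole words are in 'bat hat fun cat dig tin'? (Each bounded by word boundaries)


Word boundaries (\b) mark the start/end of each word.
Text: 'bat hat fun cat dig tin'
Splitting by whitespace:
  Word 1: 'bat'
  Word 2: 'hat'
  Word 3: 'fun'
  Word 4: 'cat'
  Word 5: 'dig'
  Word 6: 'tin'
Total whole words: 6

6


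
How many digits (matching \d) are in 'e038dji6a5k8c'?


\d matches any digit 0-9.
Scanning 'e038dji6a5k8c':
  pos 1: '0' -> DIGIT
  pos 2: '3' -> DIGIT
  pos 3: '8' -> DIGIT
  pos 7: '6' -> DIGIT
  pos 9: '5' -> DIGIT
  pos 11: '8' -> DIGIT
Digits found: ['0', '3', '8', '6', '5', '8']
Total: 6

6


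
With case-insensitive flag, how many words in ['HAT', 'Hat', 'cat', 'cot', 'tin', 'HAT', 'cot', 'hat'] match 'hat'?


Case-insensitive matching: compare each word's lowercase form to 'hat'.
  'HAT' -> lower='hat' -> MATCH
  'Hat' -> lower='hat' -> MATCH
  'cat' -> lower='cat' -> no
  'cot' -> lower='cot' -> no
  'tin' -> lower='tin' -> no
  'HAT' -> lower='hat' -> MATCH
  'cot' -> lower='cot' -> no
  'hat' -> lower='hat' -> MATCH
Matches: ['HAT', 'Hat', 'HAT', 'hat']
Count: 4

4


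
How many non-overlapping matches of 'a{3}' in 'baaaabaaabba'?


Pattern 'a{3}' matches exactly 3 consecutive a's (greedy, non-overlapping).
String: 'baaaabaaabba'
Scanning for runs of a's:
  Run at pos 1: 'aaaa' (length 4) -> 1 match(es)
  Run at pos 6: 'aaa' (length 3) -> 1 match(es)
  Run at pos 11: 'a' (length 1) -> 0 match(es)
Matches found: ['aaa', 'aaa']
Total: 2

2


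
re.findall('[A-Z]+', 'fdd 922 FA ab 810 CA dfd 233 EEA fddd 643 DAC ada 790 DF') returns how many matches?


Pattern '[A-Z]+' finds one or more uppercase letters.
Text: 'fdd 922 FA ab 810 CA dfd 233 EEA fddd 643 DAC ada 790 DF'
Scanning for matches:
  Match 1: 'FA'
  Match 2: 'CA'
  Match 3: 'EEA'
  Match 4: 'DAC'
  Match 5: 'DF'
Total matches: 5

5


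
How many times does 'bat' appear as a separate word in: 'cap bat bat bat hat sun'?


Scanning each word for exact match 'bat':
  Word 1: 'cap' -> no
  Word 2: 'bat' -> MATCH
  Word 3: 'bat' -> MATCH
  Word 4: 'bat' -> MATCH
  Word 5: 'hat' -> no
  Word 6: 'sun' -> no
Total matches: 3

3


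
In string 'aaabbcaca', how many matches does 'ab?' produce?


Pattern 'ab?' matches 'a' optionally followed by 'b'.
String: 'aaabbcaca'
Scanning left to right for 'a' then checking next char:
  Match 1: 'a' (a not followed by b)
  Match 2: 'a' (a not followed by b)
  Match 3: 'ab' (a followed by b)
  Match 4: 'a' (a not followed by b)
  Match 5: 'a' (a not followed by b)
Total matches: 5

5


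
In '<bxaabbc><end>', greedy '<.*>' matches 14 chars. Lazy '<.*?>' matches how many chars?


Greedy '<.*>' tries to match as MUCH as possible.
Lazy '<.*?>' tries to match as LITTLE as possible.

String: '<bxaabbc><end>'
Greedy '<.*>' starts at first '<' and extends to the LAST '>': '<bxaabbc><end>' (14 chars)
Lazy '<.*?>' starts at first '<' and stops at the FIRST '>': '<bxaabbc>' (9 chars)

9


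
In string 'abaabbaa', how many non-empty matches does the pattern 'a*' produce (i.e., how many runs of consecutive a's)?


Pattern 'a*' matches zero or more a's. We want non-empty runs of consecutive a's.
String: 'abaabbaa'
Walking through the string to find runs of a's:
  Run 1: positions 0-0 -> 'a'
  Run 2: positions 2-3 -> 'aa'
  Run 3: positions 6-7 -> 'aa'
Non-empty runs found: ['a', 'aa', 'aa']
Count: 3

3


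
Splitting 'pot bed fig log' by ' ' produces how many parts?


Splitting by ' ' breaks the string at each occurrence of the separator.
Text: 'pot bed fig log'
Parts after split:
  Part 1: 'pot'
  Part 2: 'bed'
  Part 3: 'fig'
  Part 4: 'log'
Total parts: 4

4


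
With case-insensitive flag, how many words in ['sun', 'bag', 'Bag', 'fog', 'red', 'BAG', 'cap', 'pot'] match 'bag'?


Case-insensitive matching: compare each word's lowercase form to 'bag'.
  'sun' -> lower='sun' -> no
  'bag' -> lower='bag' -> MATCH
  'Bag' -> lower='bag' -> MATCH
  'fog' -> lower='fog' -> no
  'red' -> lower='red' -> no
  'BAG' -> lower='bag' -> MATCH
  'cap' -> lower='cap' -> no
  'pot' -> lower='pot' -> no
Matches: ['bag', 'Bag', 'BAG']
Count: 3

3


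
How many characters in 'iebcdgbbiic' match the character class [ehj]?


Character class [ehj] matches any of: {e, h, j}
Scanning string 'iebcdgbbiic' character by character:
  pos 0: 'i' -> no
  pos 1: 'e' -> MATCH
  pos 2: 'b' -> no
  pos 3: 'c' -> no
  pos 4: 'd' -> no
  pos 5: 'g' -> no
  pos 6: 'b' -> no
  pos 7: 'b' -> no
  pos 8: 'i' -> no
  pos 9: 'i' -> no
  pos 10: 'c' -> no
Total matches: 1

1


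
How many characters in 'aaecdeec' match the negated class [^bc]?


Negated class [^bc] matches any char NOT in {b, c}
Scanning 'aaecdeec':
  pos 0: 'a' -> MATCH
  pos 1: 'a' -> MATCH
  pos 2: 'e' -> MATCH
  pos 3: 'c' -> no (excluded)
  pos 4: 'd' -> MATCH
  pos 5: 'e' -> MATCH
  pos 6: 'e' -> MATCH
  pos 7: 'c' -> no (excluded)
Total matches: 6

6


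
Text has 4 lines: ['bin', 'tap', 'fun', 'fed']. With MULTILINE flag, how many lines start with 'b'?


With MULTILINE flag, ^ matches the start of each line.
Lines: ['bin', 'tap', 'fun', 'fed']
Checking which lines start with 'b':
  Line 1: 'bin' -> MATCH
  Line 2: 'tap' -> no
  Line 3: 'fun' -> no
  Line 4: 'fed' -> no
Matching lines: ['bin']
Count: 1

1


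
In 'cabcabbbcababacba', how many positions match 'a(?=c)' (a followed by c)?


Lookahead 'a(?=c)' matches 'a' only when followed by 'c'.
String: 'cabcabbbcababacba'
Checking each position where char is 'a':
  pos 1: 'a' -> no (next='b')
  pos 4: 'a' -> no (next='b')
  pos 9: 'a' -> no (next='b')
  pos 11: 'a' -> no (next='b')
  pos 13: 'a' -> MATCH (next='c')
Matching positions: [13]
Count: 1

1


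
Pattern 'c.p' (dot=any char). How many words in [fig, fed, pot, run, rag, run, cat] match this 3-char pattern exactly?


Pattern 'c.p' means: starts with 'c', any single char, ends with 'p'.
Checking each word (must be exactly 3 chars):
  'fig' (len=3): no
  'fed' (len=3): no
  'pot' (len=3): no
  'run' (len=3): no
  'rag' (len=3): no
  'run' (len=3): no
  'cat' (len=3): no
Matching words: []
Total: 0

0


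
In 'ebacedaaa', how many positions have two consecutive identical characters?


Looking for consecutive identical characters in 'ebacedaaa':
  pos 0-1: 'e' vs 'b' -> different
  pos 1-2: 'b' vs 'a' -> different
  pos 2-3: 'a' vs 'c' -> different
  pos 3-4: 'c' vs 'e' -> different
  pos 4-5: 'e' vs 'd' -> different
  pos 5-6: 'd' vs 'a' -> different
  pos 6-7: 'a' vs 'a' -> MATCH ('aa')
  pos 7-8: 'a' vs 'a' -> MATCH ('aa')
Consecutive identical pairs: ['aa', 'aa']
Count: 2

2


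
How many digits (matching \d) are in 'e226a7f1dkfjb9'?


\d matches any digit 0-9.
Scanning 'e226a7f1dkfjb9':
  pos 1: '2' -> DIGIT
  pos 2: '2' -> DIGIT
  pos 3: '6' -> DIGIT
  pos 5: '7' -> DIGIT
  pos 7: '1' -> DIGIT
  pos 13: '9' -> DIGIT
Digits found: ['2', '2', '6', '7', '1', '9']
Total: 6

6


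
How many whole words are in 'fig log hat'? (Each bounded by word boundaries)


Word boundaries (\b) mark the start/end of each word.
Text: 'fig log hat'
Splitting by whitespace:
  Word 1: 'fig'
  Word 2: 'log'
  Word 3: 'hat'
Total whole words: 3

3


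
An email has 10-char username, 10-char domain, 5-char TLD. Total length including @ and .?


An email address has format: username@domain.tld
Username length: 10
'@' character: 1
Domain length: 10
'.' character: 1
TLD length: 5
Total = 10 + 1 + 10 + 1 + 5 = 27

27
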